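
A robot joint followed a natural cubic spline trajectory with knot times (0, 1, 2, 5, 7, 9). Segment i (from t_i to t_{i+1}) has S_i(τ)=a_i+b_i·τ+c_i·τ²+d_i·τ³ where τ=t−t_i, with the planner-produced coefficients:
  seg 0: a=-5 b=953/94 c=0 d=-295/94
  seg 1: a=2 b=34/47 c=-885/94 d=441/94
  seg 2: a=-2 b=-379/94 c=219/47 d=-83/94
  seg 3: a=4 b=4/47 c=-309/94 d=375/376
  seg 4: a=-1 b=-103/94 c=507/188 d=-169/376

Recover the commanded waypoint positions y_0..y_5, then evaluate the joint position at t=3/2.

y_0 = S_0(0) = a_0 = -5
y_1 = S_1(0) = a_1 = 2
y_2 = S_2(0) = a_2 = -2
y_3 = S_3(0) = a_3 = 4
y_4 = S_4(0) = a_4 = -1
y_5 = S_4(2) = 4
t_q=3/2 is in segment 1 (τ=1/2); S_1(τ)=447/752

y_0=-5 y_1=2 y_2=-2 y_3=4 y_4=-1 y_5=4
S(3/2) = 447/752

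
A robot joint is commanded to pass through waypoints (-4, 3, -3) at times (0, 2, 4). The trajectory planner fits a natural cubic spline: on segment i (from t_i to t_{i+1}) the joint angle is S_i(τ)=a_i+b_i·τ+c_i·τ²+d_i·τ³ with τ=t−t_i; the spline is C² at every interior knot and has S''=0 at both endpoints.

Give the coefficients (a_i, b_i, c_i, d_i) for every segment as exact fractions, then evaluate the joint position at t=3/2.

Δ: Δ0=7/2, Δ1=-3
row 1: diag=8, rhs=-39; c'=1/4, d'=-39/8
back: M1=-39/8
M: M0=0, M1=-39/8, M2=0
seg 0: a=-4, c=M0/2=0, d=(M1−M0)/(6·2)=-13/32, b=Δ0−h0·(2M0+M1)/6=41/8
seg 1: a=3, c=M1/2=-39/16, d=(M2−M1)/(6·2)=13/32, b=Δ1−h1·(2M1+M2)/6=1/4
t_q=3/2 → seg 0, τ=3/2; S=-4+41/8·τ+0·τ²+-13/32·τ³=593/256

  seg 0: a=-4 b=41/8 c=0 d=-13/32
  seg 1: a=3 b=1/4 c=-39/16 d=13/32
S(3/2) = 593/256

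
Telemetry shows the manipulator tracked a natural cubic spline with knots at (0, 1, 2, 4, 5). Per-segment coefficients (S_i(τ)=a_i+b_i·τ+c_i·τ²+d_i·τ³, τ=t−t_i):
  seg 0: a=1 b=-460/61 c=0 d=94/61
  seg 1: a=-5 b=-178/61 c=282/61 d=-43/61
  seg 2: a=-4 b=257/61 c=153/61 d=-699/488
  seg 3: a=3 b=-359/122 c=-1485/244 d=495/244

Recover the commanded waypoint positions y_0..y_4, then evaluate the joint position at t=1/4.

y_0 = S_0(0) = a_0 = 1
y_1 = S_1(0) = a_1 = -5
y_2 = S_2(0) = a_2 = -4
y_3 = S_3(0) = a_3 = 3
y_4 = S_3(1) = -4
t_q=1/4 is in segment 0 (τ=1/4); S_0(τ)=-1681/1952

y_0=1 y_1=-5 y_2=-4 y_3=3 y_4=-4
S(1/4) = -1681/1952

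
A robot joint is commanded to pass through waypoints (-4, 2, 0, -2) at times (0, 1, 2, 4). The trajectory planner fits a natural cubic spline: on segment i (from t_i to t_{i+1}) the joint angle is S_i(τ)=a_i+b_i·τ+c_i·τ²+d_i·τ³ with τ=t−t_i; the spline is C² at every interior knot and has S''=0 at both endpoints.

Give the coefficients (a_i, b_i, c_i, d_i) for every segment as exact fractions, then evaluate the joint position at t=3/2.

Δ: Δ0=6, Δ1=-2, Δ2=-1
row 1: diag=4, rhs=-48; c'=1/4, d'=-12
row 2: denom=6−1·1/4=23/4; d'=(6−1·-12)/(23/4)=72/23
back: M2=72/23
back: M1=-12−1/4·72/23=-294/23
M: M0=0, M1=-294/23, M2=72/23, M3=0
seg 0: a=-4, c=M0/2=0, d=(M1−M0)/(6·1)=-49/23, b=Δ0−h0·(2M0+M1)/6=187/23
seg 1: a=2, c=M1/2=-147/23, d=(M2−M1)/(6·1)=61/23, b=Δ1−h1·(2M1+M2)/6=40/23
seg 2: a=0, c=M2/2=36/23, d=(M3−M2)/(6·2)=-6/23, b=Δ2−h2·(2M2+M3)/6=-71/23
t_q=3/2 → seg 1, τ=1/2; S=2+40/23·τ+-147/23·τ²+61/23·τ³=295/184

  seg 0: a=-4 b=187/23 c=0 d=-49/23
  seg 1: a=2 b=40/23 c=-147/23 d=61/23
  seg 2: a=0 b=-71/23 c=36/23 d=-6/23
S(3/2) = 295/184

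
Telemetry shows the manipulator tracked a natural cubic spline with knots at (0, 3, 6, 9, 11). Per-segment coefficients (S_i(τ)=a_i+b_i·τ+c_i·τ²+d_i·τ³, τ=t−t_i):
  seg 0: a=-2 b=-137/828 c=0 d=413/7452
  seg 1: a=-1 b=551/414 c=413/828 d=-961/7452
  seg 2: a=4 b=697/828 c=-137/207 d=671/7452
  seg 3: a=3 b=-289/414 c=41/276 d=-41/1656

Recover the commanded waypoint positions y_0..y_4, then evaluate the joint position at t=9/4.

y_0 = S_0(0) = a_0 = -2
y_1 = S_1(0) = a_1 = -1
y_2 = S_2(0) = a_2 = 4
y_3 = S_3(0) = a_3 = 3
y_4 = S_3(2) = 2
t_q=9/4 is in segment 0 (τ=9/4); S_0(τ)=-10251/5888

y_0=-2 y_1=-1 y_2=4 y_3=3 y_4=2
S(9/4) = -10251/5888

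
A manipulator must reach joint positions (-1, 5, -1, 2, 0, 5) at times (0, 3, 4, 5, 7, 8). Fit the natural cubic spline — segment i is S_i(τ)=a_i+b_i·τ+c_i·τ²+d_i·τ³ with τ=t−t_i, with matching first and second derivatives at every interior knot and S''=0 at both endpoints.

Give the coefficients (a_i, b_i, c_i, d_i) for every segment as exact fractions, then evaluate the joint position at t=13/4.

  seg 0: a=-1 b=1447/236 c=0 d=-325/708
  seg 1: a=5 b=-739/118 c=-975/236 d=1037/236
  seg 2: a=-1 b=-317/236 c=534/59 d=-1111/236
  seg 3: a=2 b=311/118 c=-1197/236 d=96/59
  seg 4: a=0 b=221/118 c=1107/236 d=-369/236
S(13/4) = 49009/15104

Δ: Δ0=2, Δ1=-6, Δ2=3, Δ3=-1, Δ4=5
row 1: diag=8, rhs=-48; c'=1/8, d'=-6
row 2: denom=4−1·1/8=31/8; d'=(54−1·-6)/(31/8)=480/31
row 3: denom=6−1·8/31=178/31; d'=(-24−1·480/31)/(178/31)=-612/89
row 4: denom=6−2·31/89=472/89; d'=(36−2·-612/89)/(472/89)=1107/118
back: M4=1107/118
back: M3=-612/89−31/89·1107/118=-1197/118
back: M2=480/31−8/31·-1197/118=1068/59
back: M1=-6−1/8·1068/59=-975/118
M: M0=0, M1=-975/118, M2=1068/59, M3=-1197/118, M4=1107/118, M5=0
seg 0: a=-1, c=M0/2=0, d=(M1−M0)/(6·3)=-325/708, b=Δ0−h0·(2M0+M1)/6=1447/236
seg 1: a=5, c=M1/2=-975/236, d=(M2−M1)/(6·1)=1037/236, b=Δ1−h1·(2M1+M2)/6=-739/118
seg 2: a=-1, c=M2/2=534/59, d=(M3−M2)/(6·1)=-1111/236, b=Δ2−h2·(2M2+M3)/6=-317/236
seg 3: a=2, c=M3/2=-1197/236, d=(M4−M3)/(6·2)=96/59, b=Δ3−h3·(2M3+M4)/6=311/118
seg 4: a=0, c=M4/2=1107/236, d=(M5−M4)/(6·1)=-369/236, b=Δ4−h4·(2M4+M5)/6=221/118
t_q=13/4 → seg 1, τ=1/4; S=5+-739/118·τ+-975/236·τ²+1037/236·τ³=49009/15104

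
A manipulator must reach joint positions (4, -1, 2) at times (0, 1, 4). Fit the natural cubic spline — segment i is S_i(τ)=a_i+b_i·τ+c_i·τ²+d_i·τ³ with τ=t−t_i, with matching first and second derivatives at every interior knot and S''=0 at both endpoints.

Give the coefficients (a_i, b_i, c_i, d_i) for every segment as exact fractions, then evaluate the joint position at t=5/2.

  seg 0: a=4 b=-23/4 c=0 d=3/4
  seg 1: a=-1 b=-7/2 c=9/4 d=-1/4
S(5/2) = -65/32

Δ: Δ0=-5, Δ1=1
row 1: diag=8, rhs=36; c'=3/8, d'=9/2
back: M1=9/2
M: M0=0, M1=9/2, M2=0
seg 0: a=4, c=M0/2=0, d=(M1−M0)/(6·1)=3/4, b=Δ0−h0·(2M0+M1)/6=-23/4
seg 1: a=-1, c=M1/2=9/4, d=(M2−M1)/(6·3)=-1/4, b=Δ1−h1·(2M1+M2)/6=-7/2
t_q=5/2 → seg 1, τ=3/2; S=-1+-7/2·τ+9/4·τ²+-1/4·τ³=-65/32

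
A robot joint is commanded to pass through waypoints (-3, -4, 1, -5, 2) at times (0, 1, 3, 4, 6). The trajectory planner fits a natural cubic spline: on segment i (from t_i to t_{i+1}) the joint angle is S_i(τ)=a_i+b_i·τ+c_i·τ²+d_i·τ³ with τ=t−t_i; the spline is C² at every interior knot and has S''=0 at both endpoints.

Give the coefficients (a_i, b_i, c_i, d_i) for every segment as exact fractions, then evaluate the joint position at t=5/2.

  seg 0: a=-3 b=-859/372 c=0 d=487/372
  seg 1: a=-4 b=301/186 c=487/124 d=-1297/744
  seg 2: a=1 b=-334/93 c=-405/62 d=767/186
  seg 3: a=-5 b=-797/186 c=181/31 d=-181/186
S(5/2) = 2739/1984

Δ: Δ0=-1, Δ1=5/2, Δ2=-6, Δ3=7/2
row 1: diag=6, rhs=21; c'=1/3, d'=7/2
row 2: denom=6−2·1/3=16/3; d'=(-51−2·7/2)/(16/3)=-87/8
row 3: denom=6−1·3/16=93/16; d'=(57−1·-87/8)/(93/16)=362/31
back: M3=362/31
back: M2=-87/8−3/16·362/31=-405/31
back: M1=7/2−1/3·-405/31=487/62
M: M0=0, M1=487/62, M2=-405/31, M3=362/31, M4=0
seg 0: a=-3, c=M0/2=0, d=(M1−M0)/(6·1)=487/372, b=Δ0−h0·(2M0+M1)/6=-859/372
seg 1: a=-4, c=M1/2=487/124, d=(M2−M1)/(6·2)=-1297/744, b=Δ1−h1·(2M1+M2)/6=301/186
seg 2: a=1, c=M2/2=-405/62, d=(M3−M2)/(6·1)=767/186, b=Δ2−h2·(2M2+M3)/6=-334/93
seg 3: a=-5, c=M3/2=181/31, d=(M4−M3)/(6·2)=-181/186, b=Δ3−h3·(2M3+M4)/6=-797/186
t_q=5/2 → seg 1, τ=3/2; S=-4+301/186·τ+487/124·τ²+-1297/744·τ³=2739/1984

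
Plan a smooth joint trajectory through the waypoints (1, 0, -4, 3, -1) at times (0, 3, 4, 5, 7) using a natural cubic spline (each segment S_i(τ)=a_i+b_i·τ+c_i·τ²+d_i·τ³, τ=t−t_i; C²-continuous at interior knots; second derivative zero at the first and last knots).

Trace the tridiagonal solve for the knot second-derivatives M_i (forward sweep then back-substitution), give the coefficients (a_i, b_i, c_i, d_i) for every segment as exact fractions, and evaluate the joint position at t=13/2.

Δ: Δ0=-1/3, Δ1=-4, Δ2=7, Δ3=-2
row 1: diag=8, rhs=-22; c'=1/8, d'=-11/4
row 2: denom=4−1·1/8=31/8; d'=(66−1·-11/4)/(31/8)=550/31
row 3: denom=6−1·8/31=178/31; d'=(-54−1·550/31)/(178/31)=-1112/89
back: M3=-1112/89
back: M2=550/31−8/31·-1112/89=1866/89
back: M1=-11/4−1/8·1866/89=-478/89
M: M0=0, M1=-478/89, M2=1866/89, M3=-1112/89, M4=0
seg 0: a=1, c=M0/2=0, d=(M1−M0)/(6·3)=-239/801, b=Δ0−h0·(2M0+M1)/6=628/267
seg 1: a=0, c=M1/2=-239/89, d=(M2−M1)/(6·1)=1172/267, b=Δ1−h1·(2M1+M2)/6=-1523/267
seg 2: a=-4, c=M2/2=933/89, d=(M3−M2)/(6·1)=-1489/267, b=Δ2−h2·(2M2+M3)/6=559/267
seg 3: a=3, c=M3/2=-556/89, d=(M4−M3)/(6·2)=278/267, b=Δ3−h3·(2M3+M4)/6=1690/267
t_q=13/2 → seg 3, τ=3/2; S=3+1690/267·τ+-556/89·τ²+278/267·τ³=695/356

  seg 0: a=1 b=628/267 c=0 d=-239/801
  seg 1: a=0 b=-1523/267 c=-239/89 d=1172/267
  seg 2: a=-4 b=559/267 c=933/89 d=-1489/267
  seg 3: a=3 b=1690/267 c=-556/89 d=278/267
S(13/2) = 695/356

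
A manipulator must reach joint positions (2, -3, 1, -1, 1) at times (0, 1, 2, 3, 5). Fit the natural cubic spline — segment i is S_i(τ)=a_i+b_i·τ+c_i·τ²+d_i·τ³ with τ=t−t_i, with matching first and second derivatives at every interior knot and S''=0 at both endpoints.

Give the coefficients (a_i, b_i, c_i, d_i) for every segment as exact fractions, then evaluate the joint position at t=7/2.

  seg 0: a=2 b=-338/43 c=0 d=123/43
  seg 1: a=-3 b=31/43 c=369/43 d=-228/43
  seg 2: a=1 b=85/43 c=-315/43 d=144/43
  seg 3: a=-1 b=-113/43 c=117/43 d=-39/86
S(7/2) = -1163/688

Δ: Δ0=-5, Δ1=4, Δ2=-2, Δ3=1
row 1: diag=4, rhs=54; c'=1/4, d'=27/2
row 2: denom=4−1·1/4=15/4; d'=(-36−1·27/2)/(15/4)=-66/5
row 3: denom=6−1·4/15=86/15; d'=(18−1·-66/5)/(86/15)=234/43
back: M3=234/43
back: M2=-66/5−4/15·234/43=-630/43
back: M1=27/2−1/4·-630/43=738/43
M: M0=0, M1=738/43, M2=-630/43, M3=234/43, M4=0
seg 0: a=2, c=M0/2=0, d=(M1−M0)/(6·1)=123/43, b=Δ0−h0·(2M0+M1)/6=-338/43
seg 1: a=-3, c=M1/2=369/43, d=(M2−M1)/(6·1)=-228/43, b=Δ1−h1·(2M1+M2)/6=31/43
seg 2: a=1, c=M2/2=-315/43, d=(M3−M2)/(6·1)=144/43, b=Δ2−h2·(2M2+M3)/6=85/43
seg 3: a=-1, c=M3/2=117/43, d=(M4−M3)/(6·2)=-39/86, b=Δ3−h3·(2M3+M4)/6=-113/43
t_q=7/2 → seg 3, τ=1/2; S=-1+-113/43·τ+117/43·τ²+-39/86·τ³=-1163/688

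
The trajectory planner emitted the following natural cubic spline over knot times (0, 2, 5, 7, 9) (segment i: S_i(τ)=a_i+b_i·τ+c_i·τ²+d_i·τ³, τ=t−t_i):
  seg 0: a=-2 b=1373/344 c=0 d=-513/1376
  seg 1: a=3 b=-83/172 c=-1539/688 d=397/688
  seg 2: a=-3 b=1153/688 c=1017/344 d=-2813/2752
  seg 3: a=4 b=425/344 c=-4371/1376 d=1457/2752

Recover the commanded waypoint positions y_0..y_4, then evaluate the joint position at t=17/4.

y_0 = S_0(0) = a_0 = -2
y_1 = S_1(0) = a_1 = 3
y_2 = S_2(0) = a_2 = -3
y_3 = S_3(0) = a_3 = 4
y_4 = S_3(2) = -2
t_q=17/4 is in segment 1 (τ=9/4); S_1(τ)=-124935/44032

y_0=-2 y_1=3 y_2=-3 y_3=4 y_4=-2
S(17/4) = -124935/44032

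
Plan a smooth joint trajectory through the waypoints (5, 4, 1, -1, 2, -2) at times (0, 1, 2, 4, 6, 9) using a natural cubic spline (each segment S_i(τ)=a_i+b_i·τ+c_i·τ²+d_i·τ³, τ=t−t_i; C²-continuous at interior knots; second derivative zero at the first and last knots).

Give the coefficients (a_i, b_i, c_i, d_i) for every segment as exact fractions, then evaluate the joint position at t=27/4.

Δ: Δ0=-1, Δ1=-3, Δ2=-1, Δ3=3/2, Δ4=-4/3
row 1: diag=4, rhs=-12; c'=1/4, d'=-3
row 2: denom=6−1·1/4=23/4; d'=(12−1·-3)/(23/4)=60/23
row 3: denom=8−2·8/23=168/23; d'=(15−2·60/23)/(168/23)=75/56
row 4: denom=10−2·23/84=397/42; d'=(-17−2·75/56)/(397/42)=-1653/794
back: M4=-1653/794
back: M3=75/56−23/84·-1653/794=758/397
back: M2=60/23−8/23·758/397=772/397
back: M1=-3−1/4·772/397=-1384/397
M: M0=0, M1=-1384/397, M2=772/397, M3=758/397, M4=-1653/794, M5=0
seg 0: a=5, c=M0/2=0, d=(M1−M0)/(6·1)=-692/1191, b=Δ0−h0·(2M0+M1)/6=-499/1191
seg 1: a=4, c=M1/2=-692/397, d=(M2−M1)/(6·1)=1078/1191, b=Δ1−h1·(2M1+M2)/6=-2575/1191
seg 2: a=1, c=M2/2=386/397, d=(M3−M2)/(6·2)=-7/2382, b=Δ2−h2·(2M2+M3)/6=-3493/1191
seg 3: a=-1, c=M3/2=379/397, d=(M4−M3)/(6·2)=-3169/9528, b=Δ3−h3·(2M3+M4)/6=1097/1191
seg 4: a=2, c=M4/2=-1653/1588, d=(M5−M4)/(6·3)=551/4764, b=Δ4−h4·(2M4+M5)/6=1783/2382
t_q=27/4 → seg 4, τ=3/4; S=2+1783/2382·τ+-1653/1588·τ²+551/4764·τ³=205771/101632

  seg 0: a=5 b=-499/1191 c=0 d=-692/1191
  seg 1: a=4 b=-2575/1191 c=-692/397 d=1078/1191
  seg 2: a=1 b=-3493/1191 c=386/397 d=-7/2382
  seg 3: a=-1 b=1097/1191 c=379/397 d=-3169/9528
  seg 4: a=2 b=1783/2382 c=-1653/1588 d=551/4764
S(27/4) = 205771/101632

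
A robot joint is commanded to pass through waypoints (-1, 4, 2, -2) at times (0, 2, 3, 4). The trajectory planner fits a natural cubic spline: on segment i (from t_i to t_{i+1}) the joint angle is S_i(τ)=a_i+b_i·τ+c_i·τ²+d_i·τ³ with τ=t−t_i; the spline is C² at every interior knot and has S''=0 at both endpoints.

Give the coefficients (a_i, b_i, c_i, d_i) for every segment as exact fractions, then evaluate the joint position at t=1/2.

  seg 0: a=-1 b=179/46 c=0 d=-8/23
  seg 1: a=4 b=-13/46 c=-48/23 d=17/46
  seg 2: a=2 b=-77/23 c=-45/46 d=15/46
S(1/2) = 83/92

Δ: Δ0=5/2, Δ1=-2, Δ2=-4
row 1: diag=6, rhs=-27; c'=1/6, d'=-9/2
row 2: denom=4−1·1/6=23/6; d'=(-12−1·-9/2)/(23/6)=-45/23
back: M2=-45/23
back: M1=-9/2−1/6·-45/23=-96/23
M: M0=0, M1=-96/23, M2=-45/23, M3=0
seg 0: a=-1, c=M0/2=0, d=(M1−M0)/(6·2)=-8/23, b=Δ0−h0·(2M0+M1)/6=179/46
seg 1: a=4, c=M1/2=-48/23, d=(M2−M1)/(6·1)=17/46, b=Δ1−h1·(2M1+M2)/6=-13/46
seg 2: a=2, c=M2/2=-45/46, d=(M3−M2)/(6·1)=15/46, b=Δ2−h2·(2M2+M3)/6=-77/23
t_q=1/2 → seg 0, τ=1/2; S=-1+179/46·τ+0·τ²+-8/23·τ³=83/92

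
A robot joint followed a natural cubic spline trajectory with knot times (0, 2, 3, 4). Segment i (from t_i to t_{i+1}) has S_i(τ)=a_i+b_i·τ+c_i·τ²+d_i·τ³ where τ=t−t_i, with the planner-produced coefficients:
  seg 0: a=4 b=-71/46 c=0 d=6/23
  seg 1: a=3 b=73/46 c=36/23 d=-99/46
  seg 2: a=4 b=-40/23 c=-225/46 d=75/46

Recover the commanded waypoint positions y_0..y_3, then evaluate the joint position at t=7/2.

y_0=4 y_1=3 y_2=4 y_3=-1
S(7/2) = 777/368

y_0 = S_0(0) = a_0 = 4
y_1 = S_1(0) = a_1 = 3
y_2 = S_2(0) = a_2 = 4
y_3 = S_2(1) = -1
t_q=7/2 is in segment 2 (τ=1/2); S_2(τ)=777/368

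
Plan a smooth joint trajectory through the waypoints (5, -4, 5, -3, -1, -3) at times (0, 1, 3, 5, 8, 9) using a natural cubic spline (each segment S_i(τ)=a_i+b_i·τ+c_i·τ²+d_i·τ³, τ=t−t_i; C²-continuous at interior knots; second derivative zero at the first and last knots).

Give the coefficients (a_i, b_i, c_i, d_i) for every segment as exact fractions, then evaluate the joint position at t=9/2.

  seg 0: a=5 b=-105037/8796 c=0 d=25873/8796
  seg 1: a=-4 b=-13709/4398 c=25873/2932 d=-44119/17592
  seg 2: a=5 b=4586/2199 c=-9123/1466 d=13987/8796
  seg 3: a=-3 b=-8191/2199 c=2432/733 d=-453/733
  seg 4: a=-1 b=-1108/2199 c=-1645/733 d=1645/2199
S(9/2) = -11889/23456

Δ: Δ0=-9, Δ1=9/2, Δ2=-4, Δ3=2/3, Δ4=-2
row 1: diag=6, rhs=81; c'=1/3, d'=27/2
row 2: denom=8−2·1/3=22/3; d'=(-51−2·27/2)/(22/3)=-117/11
row 3: denom=10−2·3/11=104/11; d'=(28−2·-117/11)/(104/11)=271/52
row 4: denom=8−3·33/104=733/104; d'=(-16−3·271/52)/(733/104)=-3290/733
back: M4=-3290/733
back: M3=271/52−33/104·-3290/733=4864/733
back: M2=-117/11−3/11·4864/733=-9123/733
back: M1=27/2−1/3·-9123/733=25873/1466
M: M0=0, M1=25873/1466, M2=-9123/733, M3=4864/733, M4=-3290/733, M5=0
seg 0: a=5, c=M0/2=0, d=(M1−M0)/(6·1)=25873/8796, b=Δ0−h0·(2M0+M1)/6=-105037/8796
seg 1: a=-4, c=M1/2=25873/2932, d=(M2−M1)/(6·2)=-44119/17592, b=Δ1−h1·(2M1+M2)/6=-13709/4398
seg 2: a=5, c=M2/2=-9123/1466, d=(M3−M2)/(6·2)=13987/8796, b=Δ2−h2·(2M2+M3)/6=4586/2199
seg 3: a=-3, c=M3/2=2432/733, d=(M4−M3)/(6·3)=-453/733, b=Δ3−h3·(2M3+M4)/6=-8191/2199
seg 4: a=-1, c=M4/2=-1645/733, d=(M5−M4)/(6·1)=1645/2199, b=Δ4−h4·(2M4+M5)/6=-1108/2199
t_q=9/2 → seg 2, τ=3/2; S=5+4586/2199·τ+-9123/1466·τ²+13987/8796·τ³=-11889/23456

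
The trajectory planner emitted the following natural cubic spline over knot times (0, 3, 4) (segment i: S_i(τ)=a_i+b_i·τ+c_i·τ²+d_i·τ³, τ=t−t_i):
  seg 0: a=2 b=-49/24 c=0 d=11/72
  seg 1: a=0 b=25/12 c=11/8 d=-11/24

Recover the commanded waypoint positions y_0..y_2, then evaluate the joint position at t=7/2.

y_0 = S_0(0) = a_0 = 2
y_1 = S_1(0) = a_1 = 0
y_2 = S_1(1) = 3
t_q=7/2 is in segment 1 (τ=1/2); S_1(τ)=85/64

y_0=2 y_1=0 y_2=3
S(7/2) = 85/64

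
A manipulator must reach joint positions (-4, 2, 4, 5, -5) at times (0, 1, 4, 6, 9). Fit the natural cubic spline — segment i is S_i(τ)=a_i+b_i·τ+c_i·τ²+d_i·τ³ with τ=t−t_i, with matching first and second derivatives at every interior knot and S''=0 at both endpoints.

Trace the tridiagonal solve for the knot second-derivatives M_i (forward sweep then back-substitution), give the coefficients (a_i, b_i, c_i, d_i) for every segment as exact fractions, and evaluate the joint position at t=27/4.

Δ: Δ0=6, Δ1=2/3, Δ2=1/2, Δ3=-10/3
row 1: diag=8, rhs=-32; c'=3/8, d'=-4
row 2: denom=10−3·3/8=71/8; d'=(-1−3·-4)/(71/8)=88/71
row 3: denom=10−2·16/71=678/71; d'=(-23−2·88/71)/(678/71)=-603/226
back: M3=-603/226
back: M2=88/71−16/71·-603/226=208/113
back: M1=-4−3/8·208/113=-530/113
M: M0=0, M1=-530/113, M2=208/113, M3=-603/226, M4=0
seg 0: a=-4, c=M0/2=0, d=(M1−M0)/(6·1)=-265/339, b=Δ0−h0·(2M0+M1)/6=2299/339
seg 1: a=2, c=M1/2=-265/113, d=(M2−M1)/(6·3)=41/113, b=Δ1−h1·(2M1+M2)/6=1504/339
seg 2: a=4, c=M2/2=104/113, d=(M3−M2)/(6·2)=-1019/2712, b=Δ2−h2·(2M2+M3)/6=55/339
seg 3: a=5, c=M3/2=-603/452, d=(M4−M3)/(6·3)=67/452, b=Δ3−h3·(2M3+M4)/6=-451/678
t_q=27/4 → seg 3, τ=3/4; S=5+-451/678·τ+-603/452·τ²+67/452·τ³=110309/28928

  seg 0: a=-4 b=2299/339 c=0 d=-265/339
  seg 1: a=2 b=1504/339 c=-265/113 d=41/113
  seg 2: a=4 b=55/339 c=104/113 d=-1019/2712
  seg 3: a=5 b=-451/678 c=-603/452 d=67/452
S(27/4) = 110309/28928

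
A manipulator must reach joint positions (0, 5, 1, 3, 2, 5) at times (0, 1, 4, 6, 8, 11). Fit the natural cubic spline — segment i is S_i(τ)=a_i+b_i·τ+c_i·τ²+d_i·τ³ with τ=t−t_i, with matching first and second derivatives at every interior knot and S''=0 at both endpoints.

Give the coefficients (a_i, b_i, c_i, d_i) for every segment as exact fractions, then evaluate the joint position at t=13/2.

  seg 0: a=0 b=7645/1269 c=0 d=-1300/1269
  seg 1: a=5 b=3745/1269 c=-1300/423 d=6263/11421
  seg 2: a=1 b=-866/1269 c=2363/1269 d=-2591/5076
  seg 3: a=3 b=271/423 c=-3047/2538 d=3199/10152
  seg 4: a=2 b=-965/2538 c=3503/5076 d=-3503/45684
S(13/2) = 82829/27072

Δ: Δ0=5, Δ1=-4/3, Δ2=1, Δ3=-1/2, Δ4=1
row 1: diag=8, rhs=-38; c'=3/8, d'=-19/4
row 2: denom=10−3·3/8=71/8; d'=(14−3·-19/4)/(71/8)=226/71
row 3: denom=8−2·16/71=536/71; d'=(-9−2·226/71)/(536/71)=-1091/536
row 4: denom=10−2·71/268=1269/134; d'=(9−2·-1091/536)/(1269/134)=3503/2538
back: M4=3503/2538
back: M3=-1091/536−71/268·3503/2538=-3047/1269
back: M2=226/71−16/71·-3047/1269=4726/1269
back: M1=-19/4−3/8·4726/1269=-2600/423
M: M0=0, M1=-2600/423, M2=4726/1269, M3=-3047/1269, M4=3503/2538, M5=0
seg 0: a=0, c=M0/2=0, d=(M1−M0)/(6·1)=-1300/1269, b=Δ0−h0·(2M0+M1)/6=7645/1269
seg 1: a=5, c=M1/2=-1300/423, d=(M2−M1)/(6·3)=6263/11421, b=Δ1−h1·(2M1+M2)/6=3745/1269
seg 2: a=1, c=M2/2=2363/1269, d=(M3−M2)/(6·2)=-2591/5076, b=Δ2−h2·(2M2+M3)/6=-866/1269
seg 3: a=3, c=M3/2=-3047/2538, d=(M4−M3)/(6·2)=3199/10152, b=Δ3−h3·(2M3+M4)/6=271/423
seg 4: a=2, c=M4/2=3503/5076, d=(M5−M4)/(6·3)=-3503/45684, b=Δ4−h4·(2M4+M5)/6=-965/2538
t_q=13/2 → seg 3, τ=1/2; S=3+271/423·τ+-3047/2538·τ²+3199/10152·τ³=82829/27072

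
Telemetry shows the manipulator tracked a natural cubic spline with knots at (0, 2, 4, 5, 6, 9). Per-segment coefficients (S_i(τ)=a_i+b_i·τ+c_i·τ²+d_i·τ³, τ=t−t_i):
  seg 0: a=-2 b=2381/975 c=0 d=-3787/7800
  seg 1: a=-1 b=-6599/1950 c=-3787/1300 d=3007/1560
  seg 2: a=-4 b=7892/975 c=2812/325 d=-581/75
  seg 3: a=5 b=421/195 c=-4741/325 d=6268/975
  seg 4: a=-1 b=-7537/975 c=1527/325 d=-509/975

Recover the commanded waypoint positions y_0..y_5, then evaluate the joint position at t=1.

y_0 = S_0(0) = a_0 = -2
y_1 = S_1(0) = a_1 = -1
y_2 = S_2(0) = a_2 = -4
y_3 = S_3(0) = a_3 = 5
y_4 = S_4(0) = a_4 = -1
y_5 = S_4(3) = 4
t_q=1 is in segment 0 (τ=1); S_0(τ)=-113/2600

y_0=-2 y_1=-1 y_2=-4 y_3=5 y_4=-1 y_5=4
S(1) = -113/2600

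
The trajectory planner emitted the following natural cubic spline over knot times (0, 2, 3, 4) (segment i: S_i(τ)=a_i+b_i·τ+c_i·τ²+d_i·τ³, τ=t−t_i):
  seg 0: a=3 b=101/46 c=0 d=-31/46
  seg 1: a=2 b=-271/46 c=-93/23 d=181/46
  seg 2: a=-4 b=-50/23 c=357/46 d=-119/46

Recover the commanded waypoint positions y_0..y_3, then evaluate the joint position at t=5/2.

y_0=3 y_1=2 y_2=-4 y_3=-1
S(5/2) = -539/368

y_0 = S_0(0) = a_0 = 3
y_1 = S_1(0) = a_1 = 2
y_2 = S_2(0) = a_2 = -4
y_3 = S_2(1) = -1
t_q=5/2 is in segment 1 (τ=1/2); S_1(τ)=-539/368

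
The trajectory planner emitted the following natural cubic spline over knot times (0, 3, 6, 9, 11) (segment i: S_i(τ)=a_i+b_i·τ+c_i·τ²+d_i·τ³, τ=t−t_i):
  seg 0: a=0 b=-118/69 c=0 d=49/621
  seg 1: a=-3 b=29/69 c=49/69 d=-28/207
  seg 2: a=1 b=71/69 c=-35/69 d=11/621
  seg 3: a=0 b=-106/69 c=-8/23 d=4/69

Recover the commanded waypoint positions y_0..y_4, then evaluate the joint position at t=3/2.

y_0 = S_0(0) = a_0 = 0
y_1 = S_1(0) = a_1 = -3
y_2 = S_2(0) = a_2 = 1
y_3 = S_3(0) = a_3 = 0
y_4 = S_3(2) = -4
t_q=3/2 is in segment 0 (τ=3/2); S_0(τ)=-423/184

y_0=0 y_1=-3 y_2=1 y_3=0 y_4=-4
S(3/2) = -423/184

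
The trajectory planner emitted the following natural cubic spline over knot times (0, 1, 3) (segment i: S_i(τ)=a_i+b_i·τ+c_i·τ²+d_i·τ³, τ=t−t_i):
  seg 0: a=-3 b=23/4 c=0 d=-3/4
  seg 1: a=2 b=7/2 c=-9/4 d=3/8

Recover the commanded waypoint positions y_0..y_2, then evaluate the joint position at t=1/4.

y_0 = S_0(0) = a_0 = -3
y_1 = S_1(0) = a_1 = 2
y_2 = S_1(2) = 3
t_q=1/4 is in segment 0 (τ=1/4); S_0(τ)=-403/256

y_0=-3 y_1=2 y_2=3
S(1/4) = -403/256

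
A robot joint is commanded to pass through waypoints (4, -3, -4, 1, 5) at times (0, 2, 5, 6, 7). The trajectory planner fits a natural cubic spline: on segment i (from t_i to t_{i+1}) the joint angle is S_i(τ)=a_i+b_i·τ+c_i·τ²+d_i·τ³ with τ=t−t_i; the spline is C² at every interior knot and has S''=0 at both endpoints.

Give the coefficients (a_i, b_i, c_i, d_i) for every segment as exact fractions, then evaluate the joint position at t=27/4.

Δ: Δ0=-7/2, Δ1=-1/3, Δ2=5, Δ3=4
row 1: diag=10, rhs=19; c'=3/10, d'=19/10
row 2: denom=8−3·3/10=71/10; d'=(32−3·19/10)/(71/10)=263/71
row 3: denom=4−1·10/71=274/71; d'=(-6−1·263/71)/(274/71)=-689/274
back: M3=-689/274
back: M2=263/71−10/71·-689/274=556/137
back: M1=19/10−3/10·556/137=187/274
M: M0=0, M1=187/274, M2=556/137, M3=-689/274, M4=0
seg 0: a=4, c=M0/2=0, d=(M1−M0)/(6·2)=187/3288, b=Δ0−h0·(2M0+M1)/6=-1532/411
seg 1: a=-3, c=M1/2=187/548, d=(M2−M1)/(6·3)=925/4932, b=Δ1−h1·(2M1+M2)/6=-2503/822
seg 2: a=-4, c=M2/2=278/137, d=(M3−M2)/(6·1)=-1801/1644, b=Δ2−h2·(2M2+M3)/6=6685/1644
seg 3: a=1, c=M3/2=-689/548, d=(M4−M3)/(6·1)=689/1644, b=Δ3−h3·(2M3+M4)/6=3977/822
t_q=27/4 → seg 3, τ=3/4; S=1+3977/822·τ+-689/548·τ²+689/1644·τ³=143733/35072

  seg 0: a=4 b=-1532/411 c=0 d=187/3288
  seg 1: a=-3 b=-2503/822 c=187/548 d=925/4932
  seg 2: a=-4 b=6685/1644 c=278/137 d=-1801/1644
  seg 3: a=1 b=3977/822 c=-689/548 d=689/1644
S(27/4) = 143733/35072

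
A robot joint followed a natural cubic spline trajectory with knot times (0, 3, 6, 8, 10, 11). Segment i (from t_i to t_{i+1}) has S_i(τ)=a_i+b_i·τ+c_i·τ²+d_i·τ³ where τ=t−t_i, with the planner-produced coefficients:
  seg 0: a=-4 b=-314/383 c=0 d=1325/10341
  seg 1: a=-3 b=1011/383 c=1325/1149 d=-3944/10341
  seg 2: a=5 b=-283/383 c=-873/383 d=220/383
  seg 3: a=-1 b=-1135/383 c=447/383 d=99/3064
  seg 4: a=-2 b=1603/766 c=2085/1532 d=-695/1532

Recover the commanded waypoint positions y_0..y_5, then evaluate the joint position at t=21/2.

y_0 = S_0(0) = a_0 = -4
y_1 = S_1(0) = a_1 = -3
y_2 = S_2(0) = a_2 = 5
y_3 = S_3(0) = a_3 = -1
y_4 = S_4(0) = a_4 = -2
y_5 = S_4(1) = 1
t_q=21/2 is in segment 4 (τ=1/2); S_4(τ)=-8213/12256

y_0=-4 y_1=-3 y_2=5 y_3=-1 y_4=-2 y_5=1
S(21/2) = -8213/12256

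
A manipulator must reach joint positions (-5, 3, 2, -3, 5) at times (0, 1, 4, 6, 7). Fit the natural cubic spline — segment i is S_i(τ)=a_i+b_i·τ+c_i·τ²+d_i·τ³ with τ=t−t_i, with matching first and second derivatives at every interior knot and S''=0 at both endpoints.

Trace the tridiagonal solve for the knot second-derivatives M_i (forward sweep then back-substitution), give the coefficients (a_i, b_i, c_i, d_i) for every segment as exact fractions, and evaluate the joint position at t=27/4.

  seg 0: a=-5 b=5275/591 c=0 d=-547/591
  seg 1: a=3 b=3634/591 c=-547/197 d=364/1773
  seg 2: a=2 b=-2936/591 c=-183/197 d=5113/4728
  seg 3: a=-3 b=5075/1182 c=4381/788 d=-4381/2364
S(27/4) = 129391/50432

Δ: Δ0=8, Δ1=-1/3, Δ2=-5/2, Δ3=8
row 1: diag=8, rhs=-50; c'=3/8, d'=-25/4
row 2: denom=10−3·3/8=71/8; d'=(-13−3·-25/4)/(71/8)=46/71
row 3: denom=6−2·16/71=394/71; d'=(63−2·46/71)/(394/71)=4381/394
back: M3=4381/394
back: M2=46/71−16/71·4381/394=-366/197
back: M1=-25/4−3/8·-366/197=-1094/197
M: M0=0, M1=-1094/197, M2=-366/197, M3=4381/394, M4=0
seg 0: a=-5, c=M0/2=0, d=(M1−M0)/(6·1)=-547/591, b=Δ0−h0·(2M0+M1)/6=5275/591
seg 1: a=3, c=M1/2=-547/197, d=(M2−M1)/(6·3)=364/1773, b=Δ1−h1·(2M1+M2)/6=3634/591
seg 2: a=2, c=M2/2=-183/197, d=(M3−M2)/(6·2)=5113/4728, b=Δ2−h2·(2M2+M3)/6=-2936/591
seg 3: a=-3, c=M3/2=4381/788, d=(M4−M3)/(6·1)=-4381/2364, b=Δ3−h3·(2M3+M4)/6=5075/1182
t_q=27/4 → seg 3, τ=3/4; S=-3+5075/1182·τ+4381/788·τ²+-4381/2364·τ³=129391/50432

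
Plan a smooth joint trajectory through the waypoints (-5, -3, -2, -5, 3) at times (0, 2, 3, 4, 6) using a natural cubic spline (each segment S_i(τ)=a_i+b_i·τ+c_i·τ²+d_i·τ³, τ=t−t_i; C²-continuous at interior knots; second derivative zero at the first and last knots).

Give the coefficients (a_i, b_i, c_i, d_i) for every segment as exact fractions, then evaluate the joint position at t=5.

Δ: Δ0=1, Δ1=1, Δ2=-3, Δ3=4
row 1: diag=6, rhs=0; c'=1/6, d'=0
row 2: denom=4−1·1/6=23/6; d'=(-24−1·0)/(23/6)=-144/23
row 3: denom=6−1·6/23=132/23; d'=(42−1·-144/23)/(132/23)=185/22
back: M3=185/22
back: M2=-144/23−6/23·185/22=-93/11
back: M1=0−1/6·-93/11=31/22
M: M0=0, M1=31/22, M2=-93/11, M3=185/22, M4=0
seg 0: a=-5, c=M0/2=0, d=(M1−M0)/(6·2)=31/264, b=Δ0−h0·(2M0+M1)/6=35/66
seg 1: a=-3, c=M1/2=31/44, d=(M2−M1)/(6·1)=-217/132, b=Δ1−h1·(2M1+M2)/6=64/33
seg 2: a=-2, c=M2/2=-93/22, d=(M3−M2)/(6·1)=371/132, b=Δ2−h2·(2M2+M3)/6=-19/12
seg 3: a=-5, c=M3/2=185/44, d=(M4−M3)/(6·2)=-185/264, b=Δ3−h3·(2M3+M4)/6=-53/33
t_q=5 → seg 3, τ=1; S=-5+-53/33·τ+185/44·τ²+-185/264·τ³=-273/88

  seg 0: a=-5 b=35/66 c=0 d=31/264
  seg 1: a=-3 b=64/33 c=31/44 d=-217/132
  seg 2: a=-2 b=-19/12 c=-93/22 d=371/132
  seg 3: a=-5 b=-53/33 c=185/44 d=-185/264
S(5) = -273/88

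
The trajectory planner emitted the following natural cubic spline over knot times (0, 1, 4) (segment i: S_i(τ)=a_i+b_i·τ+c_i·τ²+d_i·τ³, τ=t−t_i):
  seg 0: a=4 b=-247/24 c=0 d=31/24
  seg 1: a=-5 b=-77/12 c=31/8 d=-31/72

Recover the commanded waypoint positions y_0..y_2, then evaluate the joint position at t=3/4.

y_0 = S_0(0) = a_0 = 4
y_1 = S_1(0) = a_1 = -5
y_2 = S_1(3) = -1
t_q=3/4 is in segment 0 (τ=3/4); S_0(τ)=-1625/512

y_0=4 y_1=-5 y_2=-1
S(3/4) = -1625/512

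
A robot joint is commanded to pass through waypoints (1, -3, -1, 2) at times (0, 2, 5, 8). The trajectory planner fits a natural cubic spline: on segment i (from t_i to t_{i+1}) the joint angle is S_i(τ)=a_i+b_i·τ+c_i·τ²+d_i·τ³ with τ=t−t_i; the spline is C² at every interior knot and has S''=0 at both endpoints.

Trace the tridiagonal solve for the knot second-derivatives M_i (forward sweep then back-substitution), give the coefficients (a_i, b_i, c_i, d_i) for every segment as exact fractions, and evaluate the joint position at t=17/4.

  seg 0: a=1 b=-284/111 c=0 d=31/222
  seg 1: a=-3 b=-98/111 c=31/37 d=-107/999
  seg 2: a=-1 b=139/111 c=-14/111 d=14/999
S(17/4) = -4653/2368

Δ: Δ0=-2, Δ1=2/3, Δ2=1
row 1: diag=10, rhs=16; c'=3/10, d'=8/5
row 2: denom=12−3·3/10=111/10; d'=(2−3·8/5)/(111/10)=-28/111
back: M2=-28/111
back: M1=8/5−3/10·-28/111=62/37
M: M0=0, M1=62/37, M2=-28/111, M3=0
seg 0: a=1, c=M0/2=0, d=(M1−M0)/(6·2)=31/222, b=Δ0−h0·(2M0+M1)/6=-284/111
seg 1: a=-3, c=M1/2=31/37, d=(M2−M1)/(6·3)=-107/999, b=Δ1−h1·(2M1+M2)/6=-98/111
seg 2: a=-1, c=M2/2=-14/111, d=(M3−M2)/(6·3)=14/999, b=Δ2−h2·(2M2+M3)/6=139/111
t_q=17/4 → seg 1, τ=9/4; S=-3+-98/111·τ+31/37·τ²+-107/999·τ³=-4653/2368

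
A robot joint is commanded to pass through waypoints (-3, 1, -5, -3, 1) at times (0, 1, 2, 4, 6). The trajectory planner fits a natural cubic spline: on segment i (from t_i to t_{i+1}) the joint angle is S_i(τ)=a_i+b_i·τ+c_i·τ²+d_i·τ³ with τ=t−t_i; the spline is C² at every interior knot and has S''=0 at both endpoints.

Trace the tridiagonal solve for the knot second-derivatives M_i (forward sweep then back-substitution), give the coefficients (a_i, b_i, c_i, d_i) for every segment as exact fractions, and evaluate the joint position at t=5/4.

Δ: Δ0=4, Δ1=-6, Δ2=1, Δ3=2
row 1: diag=4, rhs=-60; c'=1/4, d'=-15
row 2: denom=6−1·1/4=23/4; d'=(42−1·-15)/(23/4)=228/23
row 3: denom=8−2·8/23=168/23; d'=(6−2·228/23)/(168/23)=-53/28
back: M3=-53/28
back: M2=228/23−8/23·-53/28=74/7
back: M1=-15−1/4·74/7=-247/14
M: M0=0, M1=-247/14, M2=74/7, M3=-53/28, M4=0
seg 0: a=-3, c=M0/2=0, d=(M1−M0)/(6·1)=-247/84, b=Δ0−h0·(2M0+M1)/6=583/84
seg 1: a=1, c=M1/2=-247/28, d=(M2−M1)/(6·1)=395/84, b=Δ1−h1·(2M1+M2)/6=-79/42
seg 2: a=-5, c=M2/2=37/7, d=(M3−M2)/(6·2)=-349/336, b=Δ2−h2·(2M2+M3)/6=-65/12
seg 3: a=-3, c=M3/2=-53/56, d=(M4−M3)/(6·2)=53/336, b=Δ3−h3·(2M3+M4)/6=137/42
t_q=5/4 → seg 1, τ=1/4; S=1+-79/42·τ+-247/28·τ²+395/84·τ³=93/1792

  seg 0: a=-3 b=583/84 c=0 d=-247/84
  seg 1: a=1 b=-79/42 c=-247/28 d=395/84
  seg 2: a=-5 b=-65/12 c=37/7 d=-349/336
  seg 3: a=-3 b=137/42 c=-53/56 d=53/336
S(5/4) = 93/1792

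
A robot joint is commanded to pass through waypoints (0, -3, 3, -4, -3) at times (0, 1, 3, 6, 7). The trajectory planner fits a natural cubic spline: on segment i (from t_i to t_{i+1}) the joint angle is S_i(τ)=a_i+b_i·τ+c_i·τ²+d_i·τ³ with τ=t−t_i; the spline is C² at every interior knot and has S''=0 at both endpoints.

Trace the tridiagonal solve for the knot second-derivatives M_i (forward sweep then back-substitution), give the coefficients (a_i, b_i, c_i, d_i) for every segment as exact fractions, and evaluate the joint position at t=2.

Δ: Δ0=-3, Δ1=3, Δ2=-7/3, Δ3=1
row 1: diag=6, rhs=36; c'=1/3, d'=6
row 2: denom=10−2·1/3=28/3; d'=(-32−2·6)/(28/3)=-33/7
row 3: denom=8−3·9/28=197/28; d'=(20−3·-33/7)/(197/28)=956/197
back: M3=956/197
back: M2=-33/7−9/28·956/197=-1236/197
back: M1=6−1/3·-1236/197=1594/197
M: M0=0, M1=1594/197, M2=-1236/197, M3=956/197, M4=0
seg 0: a=0, c=M0/2=0, d=(M1−M0)/(6·1)=797/591, b=Δ0−h0·(2M0+M1)/6=-2570/591
seg 1: a=-3, c=M1/2=797/197, d=(M2−M1)/(6·2)=-1415/1182, b=Δ1−h1·(2M1+M2)/6=-179/591
seg 2: a=3, c=M2/2=-618/197, d=(M3−M2)/(6·3)=1096/1773, b=Δ2−h2·(2M2+M3)/6=895/591
seg 3: a=-4, c=M3/2=478/197, d=(M4−M3)/(6·1)=-478/591, b=Δ3−h3·(2M3+M4)/6=-365/591
t_q=2 → seg 1, τ=1; S=-3+-179/591·τ+797/197·τ²+-1415/1182·τ³=-179/394

  seg 0: a=0 b=-2570/591 c=0 d=797/591
  seg 1: a=-3 b=-179/591 c=797/197 d=-1415/1182
  seg 2: a=3 b=895/591 c=-618/197 d=1096/1773
  seg 3: a=-4 b=-365/591 c=478/197 d=-478/591
S(2) = -179/394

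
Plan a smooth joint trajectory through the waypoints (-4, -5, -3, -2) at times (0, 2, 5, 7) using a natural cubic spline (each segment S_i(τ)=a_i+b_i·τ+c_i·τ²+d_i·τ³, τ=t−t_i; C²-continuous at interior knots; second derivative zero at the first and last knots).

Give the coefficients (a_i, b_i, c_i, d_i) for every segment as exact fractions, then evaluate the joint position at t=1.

Δ: Δ0=-1/2, Δ1=2/3, Δ2=1/2
row 1: diag=10, rhs=7; c'=3/10, d'=7/10
row 2: denom=10−3·3/10=91/10; d'=(-1−3·7/10)/(91/10)=-31/91
back: M2=-31/91
back: M1=7/10−3/10·-31/91=73/91
M: M0=0, M1=73/91, M2=-31/91, M3=0
seg 0: a=-4, c=M0/2=0, d=(M1−M0)/(6·2)=73/1092, b=Δ0−h0·(2M0+M1)/6=-419/546
seg 1: a=-5, c=M1/2=73/182, d=(M2−M1)/(6·3)=-4/63, b=Δ1−h1·(2M1+M2)/6=19/546
seg 2: a=-3, c=M2/2=-31/182, d=(M3−M2)/(6·2)=31/1092, b=Δ2−h2·(2M2+M3)/6=397/546
t_q=1 → seg 0, τ=1; S=-4+-419/546·τ+0·τ²+73/1092·τ³=-1711/364

  seg 0: a=-4 b=-419/546 c=0 d=73/1092
  seg 1: a=-5 b=19/546 c=73/182 d=-4/63
  seg 2: a=-3 b=397/546 c=-31/182 d=31/1092
S(1) = -1711/364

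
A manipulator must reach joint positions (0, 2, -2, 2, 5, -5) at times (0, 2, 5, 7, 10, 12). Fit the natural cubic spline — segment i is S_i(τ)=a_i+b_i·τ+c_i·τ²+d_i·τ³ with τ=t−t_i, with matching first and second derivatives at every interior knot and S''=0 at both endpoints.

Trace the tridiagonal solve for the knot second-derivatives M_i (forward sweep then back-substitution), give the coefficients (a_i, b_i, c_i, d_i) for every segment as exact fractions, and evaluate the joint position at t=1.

Δ: Δ0=1, Δ1=-4/3, Δ2=2, Δ3=1, Δ4=-5
row 1: diag=10, rhs=-14; c'=3/10, d'=-7/5
row 2: denom=10−3·3/10=91/10; d'=(20−3·-7/5)/(91/10)=242/91
row 3: denom=10−2·20/91=870/91; d'=(-6−2·242/91)/(870/91)=-103/87
row 4: denom=10−3·91/290=2627/290; d'=(-36−3·-103/87)/(2627/290)=-9410/2627
back: M4=-9410/2627
back: M3=-103/87−91/290·-9410/2627=-472/7881
back: M2=242/91−20/91·-472/7881=21062/7881
back: M1=-7/5−3/10·21062/7881=-5784/2627
M: M0=0, M1=-5784/2627, M2=21062/7881, M3=-472/7881, M4=-9410/2627, M5=0
seg 0: a=0, c=M0/2=0, d=(M1−M0)/(6·2)=-482/2627, b=Δ0−h0·(2M0+M1)/6=4555/2627
seg 1: a=2, c=M1/2=-2892/2627, d=(M2−M1)/(6·3)=19207/70929, b=Δ1−h1·(2M1+M2)/6=-1229/2627
seg 2: a=-2, c=M2/2=10531/7881, d=(M3−M2)/(6·2)=-97/426, b=Δ2−h2·(2M2+M3)/6=626/2627
seg 3: a=2, c=M3/2=-236/7881, d=(M4−M3)/(6·3)=-13879/70929, b=Δ3−h3·(2M3+M4)/6=22468/7881
seg 4: a=5, c=M4/2=-4705/2627, d=(M5−M4)/(6·2)=4705/15762, b=Δ4−h4·(2M4+M5)/6=-20585/7881
t_q=1 → seg 0, τ=1; S=0+4555/2627·τ+0·τ²+-482/2627·τ³=4073/2627

  seg 0: a=0 b=4555/2627 c=0 d=-482/2627
  seg 1: a=2 b=-1229/2627 c=-2892/2627 d=19207/70929
  seg 2: a=-2 b=626/2627 c=10531/7881 d=-97/426
  seg 3: a=2 b=22468/7881 c=-236/7881 d=-13879/70929
  seg 4: a=5 b=-20585/7881 c=-4705/2627 d=4705/15762
S(1) = 4073/2627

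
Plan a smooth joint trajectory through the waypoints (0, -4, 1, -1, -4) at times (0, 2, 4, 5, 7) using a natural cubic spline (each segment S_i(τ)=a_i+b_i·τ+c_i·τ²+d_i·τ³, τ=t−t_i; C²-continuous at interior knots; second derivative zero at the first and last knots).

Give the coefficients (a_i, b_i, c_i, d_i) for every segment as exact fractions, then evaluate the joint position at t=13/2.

Δ: Δ0=-2, Δ1=5/2, Δ2=-2, Δ3=-3/2
row 1: diag=8, rhs=27; c'=1/4, d'=27/8
row 2: denom=6−2·1/4=11/2; d'=(-27−2·27/8)/(11/2)=-135/22
row 3: denom=6−1·2/11=64/11; d'=(3−1·-135/22)/(64/11)=201/128
back: M3=201/128
back: M2=-135/22−2/11·201/128=-411/64
back: M1=27/8−1/4·-411/64=1275/256
M: M0=0, M1=1275/256, M2=-411/64, M3=201/128, M4=0
seg 0: a=0, c=M0/2=0, d=(M1−M0)/(6·2)=425/1024, b=Δ0−h0·(2M0+M1)/6=-937/256
seg 1: a=-4, c=M1/2=1275/512, d=(M2−M1)/(6·2)=-973/1024, b=Δ1−h1·(2M1+M2)/6=169/128
seg 2: a=1, c=M2/2=-411/128, d=(M3−M2)/(6·1)=341/256, b=Δ2−h2·(2M2+M3)/6=-31/256
seg 3: a=-1, c=M3/2=201/256, d=(M4−M3)/(6·2)=-67/512, b=Δ3−h3·(2M3+M4)/6=-163/64
t_q=13/2 → seg 3, τ=3/2; S=-1+-163/64·τ+201/256·τ²+-67/512·τ³=-14317/4096

  seg 0: a=0 b=-937/256 c=0 d=425/1024
  seg 1: a=-4 b=169/128 c=1275/512 d=-973/1024
  seg 2: a=1 b=-31/256 c=-411/128 d=341/256
  seg 3: a=-1 b=-163/64 c=201/256 d=-67/512
S(13/2) = -14317/4096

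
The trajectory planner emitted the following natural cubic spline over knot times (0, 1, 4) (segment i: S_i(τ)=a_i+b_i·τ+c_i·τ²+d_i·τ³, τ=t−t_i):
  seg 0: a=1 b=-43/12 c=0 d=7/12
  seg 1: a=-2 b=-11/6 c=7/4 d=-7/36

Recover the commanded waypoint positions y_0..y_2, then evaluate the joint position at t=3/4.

y_0=1 y_1=-2 y_2=3
S(3/4) = -369/256

y_0 = S_0(0) = a_0 = 1
y_1 = S_1(0) = a_1 = -2
y_2 = S_1(3) = 3
t_q=3/4 is in segment 0 (τ=3/4); S_0(τ)=-369/256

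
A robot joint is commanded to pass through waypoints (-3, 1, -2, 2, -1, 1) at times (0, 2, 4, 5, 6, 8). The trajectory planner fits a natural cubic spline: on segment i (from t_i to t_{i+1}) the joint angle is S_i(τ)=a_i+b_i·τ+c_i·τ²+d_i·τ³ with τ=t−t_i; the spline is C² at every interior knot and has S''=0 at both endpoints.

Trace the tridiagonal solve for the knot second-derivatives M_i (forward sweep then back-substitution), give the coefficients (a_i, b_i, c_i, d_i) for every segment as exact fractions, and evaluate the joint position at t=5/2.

  seg 0: a=-3 b=1771/482 c=0 d=-807/1928
  seg 1: a=1 b=-325/241 c=-2421/964 d=587/482
  seg 2: a=-2 b=776/241 c=4623/964 d=-3871/964
  seg 3: a=2 b=737/964 c=-3495/482 d=3361/964
  seg 4: a=-1 b=-790/241 c=3093/964 d=-1031/1928
S(5/2) = -289/1928

Δ: Δ0=2, Δ1=-3/2, Δ2=4, Δ3=-3, Δ4=1
row 1: diag=8, rhs=-21; c'=1/4, d'=-21/8
row 2: denom=6−2·1/4=11/2; d'=(33−2·-21/8)/(11/2)=153/22
row 3: denom=4−1·2/11=42/11; d'=(-42−1·153/22)/(42/11)=-359/28
row 4: denom=6−1·11/42=241/42; d'=(24−1·-359/28)/(241/42)=3093/482
back: M4=3093/482
back: M3=-359/28−11/42·3093/482=-3495/241
back: M2=153/22−2/11·-3495/241=4623/482
back: M1=-21/8−1/4·4623/482=-2421/482
M: M0=0, M1=-2421/482, M2=4623/482, M3=-3495/241, M4=3093/482, M5=0
seg 0: a=-3, c=M0/2=0, d=(M1−M0)/(6·2)=-807/1928, b=Δ0−h0·(2M0+M1)/6=1771/482
seg 1: a=1, c=M1/2=-2421/964, d=(M2−M1)/(6·2)=587/482, b=Δ1−h1·(2M1+M2)/6=-325/241
seg 2: a=-2, c=M2/2=4623/964, d=(M3−M2)/(6·1)=-3871/964, b=Δ2−h2·(2M2+M3)/6=776/241
seg 3: a=2, c=M3/2=-3495/482, d=(M4−M3)/(6·1)=3361/964, b=Δ3−h3·(2M3+M4)/6=737/964
seg 4: a=-1, c=M4/2=3093/964, d=(M5−M4)/(6·2)=-1031/1928, b=Δ4−h4·(2M4+M5)/6=-790/241
t_q=5/2 → seg 1, τ=1/2; S=1+-325/241·τ+-2421/964·τ²+587/482·τ³=-289/1928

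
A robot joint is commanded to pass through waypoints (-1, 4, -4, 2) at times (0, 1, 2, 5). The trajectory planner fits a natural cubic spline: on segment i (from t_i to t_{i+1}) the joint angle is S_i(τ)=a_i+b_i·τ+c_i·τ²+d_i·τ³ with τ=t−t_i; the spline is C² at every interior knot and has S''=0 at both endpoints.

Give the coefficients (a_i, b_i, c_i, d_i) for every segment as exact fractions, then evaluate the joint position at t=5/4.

  seg 0: a=-1 b=269/31 c=0 d=-114/31
  seg 1: a=4 b=-73/31 c=-342/31 d=167/31
  seg 2: a=-4 b=-256/31 c=159/31 d=-53/93
S(5/4) = 5567/1984

Δ: Δ0=5, Δ1=-8, Δ2=2
row 1: diag=4, rhs=-78; c'=1/4, d'=-39/2
row 2: denom=8−1·1/4=31/4; d'=(60−1·-39/2)/(31/4)=318/31
back: M2=318/31
back: M1=-39/2−1/4·318/31=-684/31
M: M0=0, M1=-684/31, M2=318/31, M3=0
seg 0: a=-1, c=M0/2=0, d=(M1−M0)/(6·1)=-114/31, b=Δ0−h0·(2M0+M1)/6=269/31
seg 1: a=4, c=M1/2=-342/31, d=(M2−M1)/(6·1)=167/31, b=Δ1−h1·(2M1+M2)/6=-73/31
seg 2: a=-4, c=M2/2=159/31, d=(M3−M2)/(6·3)=-53/93, b=Δ2−h2·(2M2+M3)/6=-256/31
t_q=5/4 → seg 1, τ=1/4; S=4+-73/31·τ+-342/31·τ²+167/31·τ³=5567/1984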